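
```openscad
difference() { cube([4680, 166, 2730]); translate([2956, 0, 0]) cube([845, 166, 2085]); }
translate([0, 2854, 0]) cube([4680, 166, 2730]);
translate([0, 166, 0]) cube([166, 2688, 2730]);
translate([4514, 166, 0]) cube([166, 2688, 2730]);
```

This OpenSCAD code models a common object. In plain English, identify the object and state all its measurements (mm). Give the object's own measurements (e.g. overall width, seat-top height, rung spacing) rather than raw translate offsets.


A single room: four walls, each 2730 mm tall and 166 mm thick, enclosing an outside footprint 4680×3020 mm (x × y), no floor or roof. The front and back walls (−y and +y sides) run the full x-width; the side walls fit between their inner faces. A door opening 845 mm wide and 2085 mm tall is cut through the front wall from the floor up, its −x edge 2956 mm from the wall's −x end.


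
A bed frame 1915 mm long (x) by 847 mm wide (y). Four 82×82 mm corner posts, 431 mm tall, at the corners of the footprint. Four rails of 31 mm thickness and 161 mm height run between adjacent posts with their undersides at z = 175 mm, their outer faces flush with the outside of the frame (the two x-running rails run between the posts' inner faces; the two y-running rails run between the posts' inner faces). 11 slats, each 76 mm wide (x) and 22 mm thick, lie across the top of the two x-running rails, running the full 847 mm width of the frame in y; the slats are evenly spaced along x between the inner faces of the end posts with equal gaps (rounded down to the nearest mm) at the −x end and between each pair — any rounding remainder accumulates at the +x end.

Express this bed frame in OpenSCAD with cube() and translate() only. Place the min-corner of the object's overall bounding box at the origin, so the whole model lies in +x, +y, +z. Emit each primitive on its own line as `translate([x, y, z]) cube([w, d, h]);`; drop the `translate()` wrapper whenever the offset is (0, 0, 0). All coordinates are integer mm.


// slat z = rail_z + rail_h = 175 + 161 = 336
// slat gap = ⌊(1751 − 11·76) / 12⌋ = 76
cube([82, 82, 431]);
translate([0, 765, 0]) cube([82, 82, 431]);
translate([1833, 0, 0]) cube([82, 82, 431]);
translate([1833, 765, 0]) cube([82, 82, 431]);
translate([82, 0, 175]) cube([1751, 31, 161]);
translate([82, 816, 175]) cube([1751, 31, 161]);
translate([0, 82, 175]) cube([31, 683, 161]);
translate([1884, 82, 175]) cube([31, 683, 161]);
translate([158, 0, 336]) cube([76, 847, 22]);
translate([310, 0, 336]) cube([76, 847, 22]);
translate([462, 0, 336]) cube([76, 847, 22]);
translate([614, 0, 336]) cube([76, 847, 22]);
translate([766, 0, 336]) cube([76, 847, 22]);
translate([918, 0, 336]) cube([76, 847, 22]);
translate([1070, 0, 336]) cube([76, 847, 22]);
translate([1222, 0, 336]) cube([76, 847, 22]);
translate([1374, 0, 336]) cube([76, 847, 22]);
translate([1526, 0, 336]) cube([76, 847, 22]);
translate([1678, 0, 336]) cube([76, 847, 22]);


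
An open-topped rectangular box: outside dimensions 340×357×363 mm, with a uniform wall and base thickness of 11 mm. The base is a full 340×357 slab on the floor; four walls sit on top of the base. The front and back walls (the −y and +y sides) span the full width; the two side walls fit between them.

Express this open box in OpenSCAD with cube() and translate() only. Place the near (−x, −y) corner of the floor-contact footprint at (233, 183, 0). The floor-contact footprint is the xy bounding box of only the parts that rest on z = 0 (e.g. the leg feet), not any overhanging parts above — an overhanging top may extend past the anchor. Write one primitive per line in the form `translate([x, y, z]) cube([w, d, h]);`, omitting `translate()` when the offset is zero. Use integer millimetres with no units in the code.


translate([233, 183, 0]) cube([340, 357, 11]);
translate([233, 183, 11]) cube([340, 11, 352]);
translate([233, 529, 11]) cube([340, 11, 352]);
translate([233, 194, 11]) cube([11, 335, 352]);
translate([562, 194, 11]) cube([11, 335, 352]);


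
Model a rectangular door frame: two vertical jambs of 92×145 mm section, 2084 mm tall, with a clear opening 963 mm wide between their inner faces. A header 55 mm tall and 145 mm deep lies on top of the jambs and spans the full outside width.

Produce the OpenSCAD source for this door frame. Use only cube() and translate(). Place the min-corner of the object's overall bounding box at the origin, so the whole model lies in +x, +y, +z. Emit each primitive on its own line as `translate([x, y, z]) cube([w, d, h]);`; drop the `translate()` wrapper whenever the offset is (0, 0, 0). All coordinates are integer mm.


cube([92, 145, 2084]);
translate([1055, 0, 0]) cube([92, 145, 2084]);
translate([0, 0, 2084]) cube([1147, 145, 55]);


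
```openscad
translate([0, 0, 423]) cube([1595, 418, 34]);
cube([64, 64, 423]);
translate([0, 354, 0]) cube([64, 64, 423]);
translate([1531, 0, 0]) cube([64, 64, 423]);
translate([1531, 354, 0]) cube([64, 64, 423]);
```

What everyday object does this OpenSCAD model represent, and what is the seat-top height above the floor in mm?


A bench. The seat-top height is 457 mm.

A long slab on four corner posts — a bench. The slab sits at z = 423 with thickness 34, so the top is 423 + 34 = 457 mm.


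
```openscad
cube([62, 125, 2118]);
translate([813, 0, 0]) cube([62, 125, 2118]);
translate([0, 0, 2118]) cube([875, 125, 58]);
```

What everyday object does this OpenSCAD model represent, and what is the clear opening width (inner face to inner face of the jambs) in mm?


A door frame. The clear opening width is 751 mm.

Two 2118 mm tall posts with a header on top — a door frame. The left jamb is 62 mm wide at x = 0; the right jamb starts at x = 813. The clear opening is 813 − 62 = 751 mm.


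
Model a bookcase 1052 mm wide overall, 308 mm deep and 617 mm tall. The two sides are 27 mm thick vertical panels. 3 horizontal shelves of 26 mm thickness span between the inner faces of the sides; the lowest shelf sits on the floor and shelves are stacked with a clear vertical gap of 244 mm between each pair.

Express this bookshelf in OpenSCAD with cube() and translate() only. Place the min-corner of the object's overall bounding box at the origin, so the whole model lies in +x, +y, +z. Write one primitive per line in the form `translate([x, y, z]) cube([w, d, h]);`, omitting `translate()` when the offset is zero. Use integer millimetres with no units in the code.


cube([27, 308, 617]);
translate([1025, 0, 0]) cube([27, 308, 617]);
translate([27, 0, 0]) cube([998, 308, 26]);
translate([27, 0, 270]) cube([998, 308, 26]);
translate([27, 0, 540]) cube([998, 308, 26]);


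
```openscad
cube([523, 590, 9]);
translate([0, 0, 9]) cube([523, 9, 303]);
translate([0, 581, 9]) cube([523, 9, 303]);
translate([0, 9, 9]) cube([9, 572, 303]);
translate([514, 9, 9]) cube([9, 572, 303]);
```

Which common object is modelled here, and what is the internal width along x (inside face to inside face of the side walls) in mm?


An open box. The internal width is 505 mm.

A 523×590 base slab with four walls standing on it — an open box. The base is 523 mm wide and the walls are 9 mm thick, so the internal width is 523 − 2 × 9 = 505 mm.


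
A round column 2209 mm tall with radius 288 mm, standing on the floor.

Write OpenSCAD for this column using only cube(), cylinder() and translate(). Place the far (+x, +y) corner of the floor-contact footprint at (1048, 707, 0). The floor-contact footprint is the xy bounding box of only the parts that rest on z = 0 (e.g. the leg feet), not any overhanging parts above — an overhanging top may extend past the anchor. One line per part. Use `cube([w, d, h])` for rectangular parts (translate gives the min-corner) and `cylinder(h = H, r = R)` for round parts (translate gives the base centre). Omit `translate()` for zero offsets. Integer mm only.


translate([760, 419, 0]) cylinder(h = 2209, r = 288);


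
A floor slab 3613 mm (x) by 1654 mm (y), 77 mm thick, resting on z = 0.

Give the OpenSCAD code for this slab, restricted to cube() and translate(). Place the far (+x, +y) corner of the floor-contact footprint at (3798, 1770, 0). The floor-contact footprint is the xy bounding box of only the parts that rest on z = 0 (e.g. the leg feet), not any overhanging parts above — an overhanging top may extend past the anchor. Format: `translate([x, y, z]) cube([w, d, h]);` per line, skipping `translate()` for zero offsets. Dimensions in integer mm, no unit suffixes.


translate([185, 116, 0]) cube([3613, 1654, 77]);


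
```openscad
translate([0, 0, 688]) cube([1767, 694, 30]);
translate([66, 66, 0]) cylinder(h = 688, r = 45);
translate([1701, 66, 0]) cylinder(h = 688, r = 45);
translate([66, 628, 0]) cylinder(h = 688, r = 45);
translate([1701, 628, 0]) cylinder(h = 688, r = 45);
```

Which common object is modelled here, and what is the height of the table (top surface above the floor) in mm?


A table. The table height is 718 mm.

A 1767×694×30 slab sits at z = 688 on four Ø90 mm round legs — a table. The top surface is at 688 + 30 = 718 mm.


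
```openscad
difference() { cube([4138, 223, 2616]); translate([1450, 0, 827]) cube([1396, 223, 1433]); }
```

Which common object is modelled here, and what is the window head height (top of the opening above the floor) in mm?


A wall with a window opening. The window head height is 2260 mm.

A wall with a rectangular opening subtracted — a window. Sill at z = 827, opening 1433 mm tall, so the head is at 827 + 1433 = 2260 mm.


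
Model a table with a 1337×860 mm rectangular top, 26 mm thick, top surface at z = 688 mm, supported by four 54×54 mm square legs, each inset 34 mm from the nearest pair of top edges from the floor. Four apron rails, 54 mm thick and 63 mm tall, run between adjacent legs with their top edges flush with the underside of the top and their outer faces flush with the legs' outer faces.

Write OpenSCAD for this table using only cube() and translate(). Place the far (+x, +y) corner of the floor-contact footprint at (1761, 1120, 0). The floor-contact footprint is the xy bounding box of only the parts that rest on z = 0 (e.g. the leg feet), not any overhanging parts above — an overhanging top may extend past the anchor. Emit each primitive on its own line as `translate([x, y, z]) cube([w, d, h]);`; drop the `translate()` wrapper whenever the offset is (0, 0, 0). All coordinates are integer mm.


translate([458, 294, 662]) cube([1337, 860, 26]);
translate([492, 328, 0]) cube([54, 54, 662]);
translate([1707, 328, 0]) cube([54, 54, 662]);
translate([492, 1066, 0]) cube([54, 54, 662]);
translate([1707, 1066, 0]) cube([54, 54, 662]);
translate([546, 328, 599]) cube([1161, 54, 63]);
translate([546, 1066, 599]) cube([1161, 54, 63]);
translate([492, 382, 599]) cube([54, 684, 63]);
translate([1707, 382, 599]) cube([54, 684, 63]);


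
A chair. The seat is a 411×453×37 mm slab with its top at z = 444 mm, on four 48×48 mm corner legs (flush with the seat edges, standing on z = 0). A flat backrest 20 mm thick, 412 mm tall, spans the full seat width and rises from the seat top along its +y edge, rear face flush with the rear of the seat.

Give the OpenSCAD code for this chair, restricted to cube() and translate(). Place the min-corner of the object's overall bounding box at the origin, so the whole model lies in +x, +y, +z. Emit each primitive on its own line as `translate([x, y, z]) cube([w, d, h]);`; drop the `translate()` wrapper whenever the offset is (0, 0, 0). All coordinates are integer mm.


translate([0, 0, 407]) cube([411, 453, 37]);
cube([48, 48, 407]);
translate([363, 0, 0]) cube([48, 48, 407]);
translate([0, 405, 0]) cube([48, 48, 407]);
translate([363, 405, 0]) cube([48, 48, 407]);
translate([0, 433, 444]) cube([411, 20, 412]);


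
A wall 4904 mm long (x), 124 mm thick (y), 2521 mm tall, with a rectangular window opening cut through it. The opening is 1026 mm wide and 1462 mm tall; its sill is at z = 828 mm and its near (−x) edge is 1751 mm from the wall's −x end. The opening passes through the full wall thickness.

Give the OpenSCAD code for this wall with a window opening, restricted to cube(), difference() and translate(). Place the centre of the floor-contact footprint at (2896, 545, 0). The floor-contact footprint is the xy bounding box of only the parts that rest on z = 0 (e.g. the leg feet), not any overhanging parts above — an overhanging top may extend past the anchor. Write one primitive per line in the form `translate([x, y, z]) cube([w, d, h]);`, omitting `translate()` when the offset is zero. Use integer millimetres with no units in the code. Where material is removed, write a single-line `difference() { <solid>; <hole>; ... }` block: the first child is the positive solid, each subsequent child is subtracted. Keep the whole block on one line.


difference() { translate([444, 483, 0]) cube([4904, 124, 2521]); translate([2195, 483, 828]) cube([1026, 124, 1462]); }


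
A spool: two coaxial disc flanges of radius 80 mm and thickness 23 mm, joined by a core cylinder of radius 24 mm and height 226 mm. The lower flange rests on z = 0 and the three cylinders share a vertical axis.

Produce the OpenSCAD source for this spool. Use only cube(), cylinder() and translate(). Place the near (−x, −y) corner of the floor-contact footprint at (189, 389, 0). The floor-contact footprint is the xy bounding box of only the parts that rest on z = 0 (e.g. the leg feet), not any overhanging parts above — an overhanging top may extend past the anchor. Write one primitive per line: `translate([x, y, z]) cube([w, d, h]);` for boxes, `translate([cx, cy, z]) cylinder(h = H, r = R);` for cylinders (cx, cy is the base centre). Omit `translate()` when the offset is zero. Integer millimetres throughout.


translate([269, 469, 0]) cylinder(h = 23, r = 80);
translate([269, 469, 23]) cylinder(h = 226, r = 24);
translate([269, 469, 249]) cylinder(h = 23, r = 80);


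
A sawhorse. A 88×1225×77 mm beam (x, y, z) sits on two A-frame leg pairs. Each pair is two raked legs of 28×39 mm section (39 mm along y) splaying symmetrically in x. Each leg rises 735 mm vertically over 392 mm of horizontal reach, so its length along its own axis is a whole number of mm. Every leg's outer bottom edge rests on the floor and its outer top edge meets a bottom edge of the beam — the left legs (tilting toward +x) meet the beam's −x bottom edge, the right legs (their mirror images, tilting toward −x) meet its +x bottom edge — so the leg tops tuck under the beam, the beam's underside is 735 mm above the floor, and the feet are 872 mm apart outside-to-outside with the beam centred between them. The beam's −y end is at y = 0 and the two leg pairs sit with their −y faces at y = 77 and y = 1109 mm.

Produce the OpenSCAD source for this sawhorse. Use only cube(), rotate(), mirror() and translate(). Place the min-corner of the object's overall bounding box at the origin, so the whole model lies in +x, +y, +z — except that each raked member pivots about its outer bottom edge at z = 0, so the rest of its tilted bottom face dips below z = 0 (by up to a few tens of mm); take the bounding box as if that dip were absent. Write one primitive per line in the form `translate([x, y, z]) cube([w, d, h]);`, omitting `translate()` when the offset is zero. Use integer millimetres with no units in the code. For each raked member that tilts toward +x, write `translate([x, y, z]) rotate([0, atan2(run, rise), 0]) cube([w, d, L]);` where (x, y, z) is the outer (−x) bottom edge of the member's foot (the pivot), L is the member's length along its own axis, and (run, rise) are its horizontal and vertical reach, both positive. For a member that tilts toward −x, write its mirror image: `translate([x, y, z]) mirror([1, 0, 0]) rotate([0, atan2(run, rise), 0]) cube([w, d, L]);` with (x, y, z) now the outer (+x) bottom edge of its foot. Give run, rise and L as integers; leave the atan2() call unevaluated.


translate([392, 0, 735]) cube([88, 1225, 77]);
translate([0, 77, 0]) rotate([0, atan2(392, 735), 0]) cube([28, 39, 833]);
translate([872, 77, 0]) mirror([1, 0, 0]) rotate([0, atan2(392, 735), 0]) cube([28, 39, 833]);
translate([0, 1109, 0]) rotate([0, atan2(392, 735), 0]) cube([28, 39, 833]);
translate([872, 1109, 0]) mirror([1, 0, 0]) rotate([0, atan2(392, 735), 0]) cube([28, 39, 833]);


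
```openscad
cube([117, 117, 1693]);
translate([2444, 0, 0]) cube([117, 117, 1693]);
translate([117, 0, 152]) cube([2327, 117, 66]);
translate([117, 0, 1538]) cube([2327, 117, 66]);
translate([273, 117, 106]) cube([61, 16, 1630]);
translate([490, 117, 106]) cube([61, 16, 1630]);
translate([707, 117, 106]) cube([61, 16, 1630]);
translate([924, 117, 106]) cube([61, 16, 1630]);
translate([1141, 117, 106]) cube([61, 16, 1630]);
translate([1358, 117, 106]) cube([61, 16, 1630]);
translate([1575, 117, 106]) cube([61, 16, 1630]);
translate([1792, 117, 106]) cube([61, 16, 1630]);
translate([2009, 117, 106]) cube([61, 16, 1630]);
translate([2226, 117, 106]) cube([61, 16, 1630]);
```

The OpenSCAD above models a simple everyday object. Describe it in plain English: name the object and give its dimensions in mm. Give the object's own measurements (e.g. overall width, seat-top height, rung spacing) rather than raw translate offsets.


A fence section. Two 117×117 mm posts, 1693 mm tall, stand on the floor with a clear span of 2327 mm between their inner faces. Two horizontal rails of 117×66 mm section span the gap between the posts with their undersides at z = 152 mm and z = 1538 mm, flush with the posts' −y face. 10 pickets, each 61 mm wide, 16 mm thick and 1630 mm tall, are fixed to the +y face of the rails with their bottoms at z = 106 mm, spaced across the span with a 156 mm gap after the −x post and between neighbouring pickets, with 157 mm left before the +x post.


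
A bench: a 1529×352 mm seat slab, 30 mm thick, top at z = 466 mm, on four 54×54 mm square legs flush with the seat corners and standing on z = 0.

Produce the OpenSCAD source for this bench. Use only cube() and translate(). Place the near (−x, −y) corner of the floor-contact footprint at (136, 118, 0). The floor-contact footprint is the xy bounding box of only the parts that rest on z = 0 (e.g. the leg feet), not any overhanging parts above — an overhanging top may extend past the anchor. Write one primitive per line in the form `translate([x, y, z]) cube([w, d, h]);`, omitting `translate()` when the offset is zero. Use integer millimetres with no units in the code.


translate([136, 118, 436]) cube([1529, 352, 30]);
translate([136, 118, 0]) cube([54, 54, 436]);
translate([136, 416, 0]) cube([54, 54, 436]);
translate([1611, 118, 0]) cube([54, 54, 436]);
translate([1611, 416, 0]) cube([54, 54, 436]);


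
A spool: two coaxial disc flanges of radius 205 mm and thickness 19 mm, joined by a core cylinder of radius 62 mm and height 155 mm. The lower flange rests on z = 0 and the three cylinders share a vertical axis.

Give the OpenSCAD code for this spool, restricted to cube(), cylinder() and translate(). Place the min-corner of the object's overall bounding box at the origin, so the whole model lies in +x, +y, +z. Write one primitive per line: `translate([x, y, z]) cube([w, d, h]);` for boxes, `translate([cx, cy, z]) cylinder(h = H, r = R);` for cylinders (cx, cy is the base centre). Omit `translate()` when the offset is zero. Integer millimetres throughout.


translate([205, 205, 0]) cylinder(h = 19, r = 205);
translate([205, 205, 19]) cylinder(h = 155, r = 62);
translate([205, 205, 174]) cylinder(h = 19, r = 205);


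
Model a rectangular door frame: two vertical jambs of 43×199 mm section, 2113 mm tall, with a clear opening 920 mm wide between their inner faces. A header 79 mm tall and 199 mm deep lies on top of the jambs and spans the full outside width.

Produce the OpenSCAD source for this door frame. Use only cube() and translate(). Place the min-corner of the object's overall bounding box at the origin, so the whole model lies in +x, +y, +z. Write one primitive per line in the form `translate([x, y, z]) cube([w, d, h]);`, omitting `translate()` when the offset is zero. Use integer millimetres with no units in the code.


cube([43, 199, 2113]);
translate([963, 0, 0]) cube([43, 199, 2113]);
translate([0, 0, 2113]) cube([1006, 199, 79]);


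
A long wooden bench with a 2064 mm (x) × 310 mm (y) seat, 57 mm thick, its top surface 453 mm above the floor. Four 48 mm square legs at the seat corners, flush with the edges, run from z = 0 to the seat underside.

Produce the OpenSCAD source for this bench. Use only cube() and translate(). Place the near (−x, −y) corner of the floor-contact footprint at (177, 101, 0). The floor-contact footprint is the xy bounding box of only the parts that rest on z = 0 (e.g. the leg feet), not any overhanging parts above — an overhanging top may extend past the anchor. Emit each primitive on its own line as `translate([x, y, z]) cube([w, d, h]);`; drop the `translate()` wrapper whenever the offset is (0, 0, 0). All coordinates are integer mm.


translate([177, 101, 396]) cube([2064, 310, 57]);
translate([177, 101, 0]) cube([48, 48, 396]);
translate([177, 363, 0]) cube([48, 48, 396]);
translate([2193, 101, 0]) cube([48, 48, 396]);
translate([2193, 363, 0]) cube([48, 48, 396]);


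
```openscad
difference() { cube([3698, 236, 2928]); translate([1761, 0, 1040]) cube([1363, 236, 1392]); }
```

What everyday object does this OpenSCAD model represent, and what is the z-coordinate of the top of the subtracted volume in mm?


A wall with a window opening. The window head height is 2432 mm.

A wall with a rectangular opening subtracted — a window. Sill at z = 1040, opening 1392 mm tall, so the head is at 1040 + 1392 = 2432 mm.


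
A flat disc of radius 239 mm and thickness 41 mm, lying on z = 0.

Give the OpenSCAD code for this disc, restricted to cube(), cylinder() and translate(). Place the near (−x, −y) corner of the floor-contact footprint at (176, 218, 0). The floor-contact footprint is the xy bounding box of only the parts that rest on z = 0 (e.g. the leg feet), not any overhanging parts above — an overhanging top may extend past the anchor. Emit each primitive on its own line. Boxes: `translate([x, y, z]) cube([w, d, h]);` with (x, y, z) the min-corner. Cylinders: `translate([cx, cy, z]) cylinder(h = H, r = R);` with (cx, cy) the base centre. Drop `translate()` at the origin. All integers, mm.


translate([415, 457, 0]) cylinder(h = 41, r = 239);


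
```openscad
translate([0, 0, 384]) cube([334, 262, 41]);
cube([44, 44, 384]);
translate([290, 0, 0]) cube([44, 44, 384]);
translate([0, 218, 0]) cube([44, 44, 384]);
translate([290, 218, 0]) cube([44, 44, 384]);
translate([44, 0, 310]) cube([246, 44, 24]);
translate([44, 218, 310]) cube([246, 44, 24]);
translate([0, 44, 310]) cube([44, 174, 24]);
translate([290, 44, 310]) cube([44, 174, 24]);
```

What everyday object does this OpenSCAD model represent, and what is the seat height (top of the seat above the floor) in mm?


A stool. The seat height is 425 mm.

A 334×262×41 slab at z = 384 on four corner posts — a stool. The seat top is 384 + 41 = 425 mm.


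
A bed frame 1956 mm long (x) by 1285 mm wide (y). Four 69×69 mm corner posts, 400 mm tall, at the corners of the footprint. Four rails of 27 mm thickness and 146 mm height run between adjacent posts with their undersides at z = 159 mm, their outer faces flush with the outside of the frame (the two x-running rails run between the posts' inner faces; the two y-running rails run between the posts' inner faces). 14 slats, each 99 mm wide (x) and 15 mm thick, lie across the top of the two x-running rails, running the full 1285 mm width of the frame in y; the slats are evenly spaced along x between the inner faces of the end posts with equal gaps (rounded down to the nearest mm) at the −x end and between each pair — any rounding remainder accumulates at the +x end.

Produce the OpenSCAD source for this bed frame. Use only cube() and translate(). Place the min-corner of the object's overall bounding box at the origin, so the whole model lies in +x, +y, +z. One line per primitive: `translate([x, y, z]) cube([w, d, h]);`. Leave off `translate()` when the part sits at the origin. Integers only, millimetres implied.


cube([69, 69, 400]);
translate([0, 1216, 0]) cube([69, 69, 400]);
translate([1887, 0, 0]) cube([69, 69, 400]);
translate([1887, 1216, 0]) cube([69, 69, 400]);
translate([69, 0, 159]) cube([1818, 27, 146]);
translate([69, 1258, 159]) cube([1818, 27, 146]);
translate([0, 69, 159]) cube([27, 1147, 146]);
translate([1929, 69, 159]) cube([27, 1147, 146]);
translate([97, 0, 305]) cube([99, 1285, 15]);
translate([224, 0, 305]) cube([99, 1285, 15]);
translate([351, 0, 305]) cube([99, 1285, 15]);
translate([478, 0, 305]) cube([99, 1285, 15]);
translate([605, 0, 305]) cube([99, 1285, 15]);
translate([732, 0, 305]) cube([99, 1285, 15]);
translate([859, 0, 305]) cube([99, 1285, 15]);
translate([986, 0, 305]) cube([99, 1285, 15]);
translate([1113, 0, 305]) cube([99, 1285, 15]);
translate([1240, 0, 305]) cube([99, 1285, 15]);
translate([1367, 0, 305]) cube([99, 1285, 15]);
translate([1494, 0, 305]) cube([99, 1285, 15]);
translate([1621, 0, 305]) cube([99, 1285, 15]);
translate([1748, 0, 305]) cube([99, 1285, 15]);


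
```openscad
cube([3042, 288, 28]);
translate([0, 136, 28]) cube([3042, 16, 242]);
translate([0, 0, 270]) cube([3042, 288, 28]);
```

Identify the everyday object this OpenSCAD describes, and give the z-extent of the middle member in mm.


An I-beam. The web height is 242 mm.

Two wide flanges with a thin centred web — an I-beam. Overall 298 mm minus two 28 mm flanges gives a web of 298 − 2·28 = 242 mm.


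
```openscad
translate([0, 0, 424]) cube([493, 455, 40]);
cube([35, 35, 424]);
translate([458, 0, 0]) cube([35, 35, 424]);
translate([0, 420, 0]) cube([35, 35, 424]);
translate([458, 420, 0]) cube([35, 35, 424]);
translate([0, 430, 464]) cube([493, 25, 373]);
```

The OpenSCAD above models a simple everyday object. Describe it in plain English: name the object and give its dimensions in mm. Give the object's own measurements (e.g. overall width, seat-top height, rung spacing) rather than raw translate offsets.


A chair. The seat is a 493×455×40 mm slab with its top at z = 464 mm, on four 35×35 mm corner legs (flush with the seat edges, standing on z = 0). A flat backrest 25 mm thick, 373 mm tall, spans the full seat width and rises from the seat top along its +y edge, rear face flush with the rear of the seat.


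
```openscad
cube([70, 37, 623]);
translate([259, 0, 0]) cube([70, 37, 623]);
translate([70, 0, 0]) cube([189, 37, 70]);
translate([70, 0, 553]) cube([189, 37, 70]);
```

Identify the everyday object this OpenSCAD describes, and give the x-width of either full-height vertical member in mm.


A picture frame. The border width is 70 mm.

Four thin pieces enclosing a rectangular opening — a picture frame. The two full-height stiles are 623 mm tall; the top rail sits at z = 553 and is 70 mm tall, so the border above the opening is 623 − 553 = 70 mm, matching the stile x-width.


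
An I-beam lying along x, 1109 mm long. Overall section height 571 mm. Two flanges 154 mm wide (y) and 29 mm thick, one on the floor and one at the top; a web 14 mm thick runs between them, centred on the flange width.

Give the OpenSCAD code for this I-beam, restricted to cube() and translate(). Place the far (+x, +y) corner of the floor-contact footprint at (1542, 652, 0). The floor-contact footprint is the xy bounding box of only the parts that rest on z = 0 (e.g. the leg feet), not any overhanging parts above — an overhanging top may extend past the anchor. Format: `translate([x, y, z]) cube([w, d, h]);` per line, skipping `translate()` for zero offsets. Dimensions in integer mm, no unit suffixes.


translate([433, 498, 0]) cube([1109, 154, 29]);
translate([433, 568, 29]) cube([1109, 14, 513]);
translate([433, 498, 542]) cube([1109, 154, 29]);


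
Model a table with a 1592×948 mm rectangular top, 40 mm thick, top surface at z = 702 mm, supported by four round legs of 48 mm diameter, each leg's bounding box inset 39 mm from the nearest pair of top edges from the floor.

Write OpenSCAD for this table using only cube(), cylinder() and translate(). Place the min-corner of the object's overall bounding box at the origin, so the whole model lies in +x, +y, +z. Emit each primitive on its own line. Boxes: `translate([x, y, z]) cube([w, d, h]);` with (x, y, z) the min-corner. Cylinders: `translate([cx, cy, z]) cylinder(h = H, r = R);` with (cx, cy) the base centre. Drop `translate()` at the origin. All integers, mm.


// leg_h = 702 - 40 = 662
translate([0, 0, 662]) cube([1592, 948, 40]);
translate([63, 63, 0]) cylinder(h = 662, r = 24);
translate([1529, 63, 0]) cylinder(h = 662, r = 24);
translate([63, 885, 0]) cylinder(h = 662, r = 24);
translate([1529, 885, 0]) cylinder(h = 662, r = 24);


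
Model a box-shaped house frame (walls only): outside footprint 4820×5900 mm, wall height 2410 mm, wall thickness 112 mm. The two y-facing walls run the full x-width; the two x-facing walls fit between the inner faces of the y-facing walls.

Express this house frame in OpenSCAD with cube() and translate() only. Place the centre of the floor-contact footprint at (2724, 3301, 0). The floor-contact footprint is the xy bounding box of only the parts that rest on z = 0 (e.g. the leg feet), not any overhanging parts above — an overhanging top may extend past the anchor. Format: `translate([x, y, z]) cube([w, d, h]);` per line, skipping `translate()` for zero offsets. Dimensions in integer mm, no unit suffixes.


translate([314, 351, 0]) cube([4820, 112, 2410]);
translate([314, 6139, 0]) cube([4820, 112, 2410]);
translate([314, 463, 0]) cube([112, 5676, 2410]);
translate([5022, 463, 0]) cube([112, 5676, 2410]);


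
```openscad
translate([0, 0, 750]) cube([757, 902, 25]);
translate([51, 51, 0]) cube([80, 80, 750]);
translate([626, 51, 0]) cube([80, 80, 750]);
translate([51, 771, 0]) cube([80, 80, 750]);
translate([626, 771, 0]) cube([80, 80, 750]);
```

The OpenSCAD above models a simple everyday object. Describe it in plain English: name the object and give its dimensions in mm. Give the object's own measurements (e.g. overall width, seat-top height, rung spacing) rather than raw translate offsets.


A rectangular dining table. The top is 757×902×25 mm with its upper surface at z = 775 mm. It stands on four 80×80 mm square legs, each inset 51 mm from the nearest pair of top edges, running from the floor to the underside of the top.


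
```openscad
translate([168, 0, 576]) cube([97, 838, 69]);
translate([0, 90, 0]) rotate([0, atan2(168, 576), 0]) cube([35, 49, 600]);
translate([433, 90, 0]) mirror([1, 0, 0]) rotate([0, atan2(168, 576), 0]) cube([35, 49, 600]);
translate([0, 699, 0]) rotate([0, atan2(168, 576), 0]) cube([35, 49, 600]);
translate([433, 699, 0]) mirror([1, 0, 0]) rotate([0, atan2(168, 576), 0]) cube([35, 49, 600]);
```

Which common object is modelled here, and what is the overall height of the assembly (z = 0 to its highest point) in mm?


A sawhorse. The overall height is 645 mm.

A beam across two mirrored pairs of raked legs — a sawhorse. The beam's underside is at z = 576 (matching the legs' vertical rise in atan2(168, 576)) and the beam is 69 mm tall, so its top is at 576 + 69 = 645 mm. The raked legs top out at the beam's underside, so that is the highest point.


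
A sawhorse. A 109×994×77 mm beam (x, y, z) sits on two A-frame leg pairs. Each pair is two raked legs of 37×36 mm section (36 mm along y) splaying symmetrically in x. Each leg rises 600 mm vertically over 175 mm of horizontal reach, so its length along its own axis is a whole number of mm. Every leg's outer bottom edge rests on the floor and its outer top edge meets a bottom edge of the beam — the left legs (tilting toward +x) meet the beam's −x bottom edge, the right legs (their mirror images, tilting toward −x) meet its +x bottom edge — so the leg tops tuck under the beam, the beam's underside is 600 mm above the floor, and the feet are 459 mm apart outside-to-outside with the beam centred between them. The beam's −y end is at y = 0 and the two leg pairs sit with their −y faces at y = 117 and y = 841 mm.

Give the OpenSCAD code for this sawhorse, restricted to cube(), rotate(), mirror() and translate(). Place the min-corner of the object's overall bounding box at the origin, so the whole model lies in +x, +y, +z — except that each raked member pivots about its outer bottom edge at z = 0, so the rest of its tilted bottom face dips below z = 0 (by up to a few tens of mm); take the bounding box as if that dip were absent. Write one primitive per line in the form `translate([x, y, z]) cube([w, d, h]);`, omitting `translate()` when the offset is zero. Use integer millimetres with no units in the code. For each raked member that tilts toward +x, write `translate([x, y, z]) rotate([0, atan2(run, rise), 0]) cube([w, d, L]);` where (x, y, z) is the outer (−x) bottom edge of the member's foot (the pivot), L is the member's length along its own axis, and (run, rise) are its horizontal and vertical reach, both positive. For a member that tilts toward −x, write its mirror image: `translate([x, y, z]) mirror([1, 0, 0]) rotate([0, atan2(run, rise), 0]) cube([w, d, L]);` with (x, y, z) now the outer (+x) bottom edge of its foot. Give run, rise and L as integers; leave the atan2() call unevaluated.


translate([175, 0, 600]) cube([109, 994, 77]);
translate([0, 117, 0]) rotate([0, atan2(175, 600), 0]) cube([37, 36, 625]);
translate([459, 117, 0]) mirror([1, 0, 0]) rotate([0, atan2(175, 600), 0]) cube([37, 36, 625]);
translate([0, 841, 0]) rotate([0, atan2(175, 600), 0]) cube([37, 36, 625]);
translate([459, 841, 0]) mirror([1, 0, 0]) rotate([0, atan2(175, 600), 0]) cube([37, 36, 625]);


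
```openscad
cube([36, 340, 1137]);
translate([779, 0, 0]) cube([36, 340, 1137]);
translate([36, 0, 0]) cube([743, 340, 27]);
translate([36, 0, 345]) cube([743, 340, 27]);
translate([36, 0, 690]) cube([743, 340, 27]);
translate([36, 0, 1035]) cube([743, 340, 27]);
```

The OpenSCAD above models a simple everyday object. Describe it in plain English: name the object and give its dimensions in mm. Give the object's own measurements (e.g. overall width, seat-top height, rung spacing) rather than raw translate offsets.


An open bookshelf. Two side panels, each 36 mm thick, 340 mm deep and 1137 mm tall, stand 815 mm apart (outside-to-outside). Between them sit 4 shelves, each 27 mm thick and 340 mm deep, spanning the full gap between the sides. The bottom shelf rests on the floor (its underside at z = 0) and the clear gap between one shelf's top and the next shelf's underside is 318 mm.


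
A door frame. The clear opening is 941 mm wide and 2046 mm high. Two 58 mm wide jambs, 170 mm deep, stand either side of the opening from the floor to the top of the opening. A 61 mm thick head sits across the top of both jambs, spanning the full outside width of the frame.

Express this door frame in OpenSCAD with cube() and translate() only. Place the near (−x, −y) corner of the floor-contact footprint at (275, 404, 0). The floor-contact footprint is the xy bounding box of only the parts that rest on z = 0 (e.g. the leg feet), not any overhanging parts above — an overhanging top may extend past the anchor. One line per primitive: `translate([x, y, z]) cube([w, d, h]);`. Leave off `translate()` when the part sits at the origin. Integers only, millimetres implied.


translate([275, 404, 0]) cube([58, 170, 2046]);
translate([1274, 404, 0]) cube([58, 170, 2046]);
translate([275, 404, 2046]) cube([1057, 170, 61]);


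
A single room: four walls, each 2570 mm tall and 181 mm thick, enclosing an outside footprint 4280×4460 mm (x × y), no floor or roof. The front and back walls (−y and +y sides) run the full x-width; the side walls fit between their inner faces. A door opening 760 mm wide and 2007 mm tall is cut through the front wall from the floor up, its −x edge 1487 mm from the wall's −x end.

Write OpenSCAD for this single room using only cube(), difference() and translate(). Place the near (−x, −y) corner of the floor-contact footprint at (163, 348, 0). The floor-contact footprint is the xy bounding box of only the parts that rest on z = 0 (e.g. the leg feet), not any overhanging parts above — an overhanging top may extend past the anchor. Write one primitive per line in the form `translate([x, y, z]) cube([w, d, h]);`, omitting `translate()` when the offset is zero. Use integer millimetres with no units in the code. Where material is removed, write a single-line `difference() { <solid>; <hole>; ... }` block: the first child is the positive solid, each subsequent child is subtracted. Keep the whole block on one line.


difference() { translate([163, 348, 0]) cube([4280, 181, 2570]); translate([1650, 348, 0]) cube([760, 181, 2007]); }
translate([163, 4627, 0]) cube([4280, 181, 2570]);
translate([163, 529, 0]) cube([181, 4098, 2570]);
translate([4262, 529, 0]) cube([181, 4098, 2570]);


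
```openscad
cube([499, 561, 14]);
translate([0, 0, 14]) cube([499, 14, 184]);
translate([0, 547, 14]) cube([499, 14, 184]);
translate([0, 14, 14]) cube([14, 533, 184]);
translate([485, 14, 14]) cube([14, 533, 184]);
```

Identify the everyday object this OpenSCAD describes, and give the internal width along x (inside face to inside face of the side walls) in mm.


An open box. The internal width is 471 mm.

A 499×561 base slab with four walls standing on it — an open box. The base is 499 mm wide and the walls are 14 mm thick, so the internal width is 499 − 2 × 14 = 471 mm.


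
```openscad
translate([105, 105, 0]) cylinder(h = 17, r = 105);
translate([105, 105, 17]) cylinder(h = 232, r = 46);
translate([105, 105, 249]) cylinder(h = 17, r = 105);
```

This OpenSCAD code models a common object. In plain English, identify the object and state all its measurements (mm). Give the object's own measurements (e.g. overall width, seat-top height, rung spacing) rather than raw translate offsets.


A spool: two coaxial disc flanges of radius 105 mm and thickness 17 mm, joined by a core cylinder of radius 46 mm and height 232 mm. The lower flange rests on z = 0 and the three cylinders share a vertical axis.


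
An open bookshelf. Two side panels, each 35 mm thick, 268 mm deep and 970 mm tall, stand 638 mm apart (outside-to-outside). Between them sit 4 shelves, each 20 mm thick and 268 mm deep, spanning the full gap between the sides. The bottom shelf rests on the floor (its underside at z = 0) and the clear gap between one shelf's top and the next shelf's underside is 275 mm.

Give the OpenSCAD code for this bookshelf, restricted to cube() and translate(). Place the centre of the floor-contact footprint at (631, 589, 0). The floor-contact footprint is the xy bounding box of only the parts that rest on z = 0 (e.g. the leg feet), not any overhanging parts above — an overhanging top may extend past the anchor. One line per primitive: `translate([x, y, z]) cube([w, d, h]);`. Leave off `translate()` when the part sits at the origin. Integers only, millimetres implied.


translate([312, 455, 0]) cube([35, 268, 970]);
translate([915, 455, 0]) cube([35, 268, 970]);
translate([347, 455, 0]) cube([568, 268, 20]);
translate([347, 455, 295]) cube([568, 268, 20]);
translate([347, 455, 590]) cube([568, 268, 20]);
translate([347, 455, 885]) cube([568, 268, 20]);


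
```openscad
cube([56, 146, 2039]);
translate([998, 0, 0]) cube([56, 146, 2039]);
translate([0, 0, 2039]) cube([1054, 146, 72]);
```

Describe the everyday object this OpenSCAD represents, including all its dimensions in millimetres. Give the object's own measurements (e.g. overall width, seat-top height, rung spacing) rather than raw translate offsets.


A door frame. The clear opening is 942 mm wide and 2039 mm high. Two 56 mm wide jambs, 146 mm deep, stand either side of the opening from the floor to the top of the opening. A 72 mm thick head sits across the top of both jambs, spanning the full outside width of the frame.


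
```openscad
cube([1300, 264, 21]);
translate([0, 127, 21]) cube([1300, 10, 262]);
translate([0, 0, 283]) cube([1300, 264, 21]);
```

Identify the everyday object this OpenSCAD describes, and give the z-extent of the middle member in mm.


An I-beam. The web height is 262 mm.

Two wide flanges with a thin centred web — an I-beam. Overall 304 mm minus two 21 mm flanges gives a web of 304 − 2·21 = 262 mm.
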